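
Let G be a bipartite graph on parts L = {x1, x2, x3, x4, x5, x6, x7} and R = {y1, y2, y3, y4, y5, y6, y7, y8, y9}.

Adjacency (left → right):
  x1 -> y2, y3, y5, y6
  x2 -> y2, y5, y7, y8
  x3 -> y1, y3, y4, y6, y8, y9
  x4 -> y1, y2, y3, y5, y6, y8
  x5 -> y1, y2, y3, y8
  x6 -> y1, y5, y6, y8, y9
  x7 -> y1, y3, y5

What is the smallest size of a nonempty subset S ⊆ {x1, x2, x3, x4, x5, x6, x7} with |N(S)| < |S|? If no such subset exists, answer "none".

none

A matching saturating every left vertex exists, for instance x1→y5, x2→y7, x3→y6, x4→y2, x5→y1, x6→y9, x7→y3.
By Hall's marriage theorem, this means |N(S)| ≥ |S| for every subset S, so no violating subset exists.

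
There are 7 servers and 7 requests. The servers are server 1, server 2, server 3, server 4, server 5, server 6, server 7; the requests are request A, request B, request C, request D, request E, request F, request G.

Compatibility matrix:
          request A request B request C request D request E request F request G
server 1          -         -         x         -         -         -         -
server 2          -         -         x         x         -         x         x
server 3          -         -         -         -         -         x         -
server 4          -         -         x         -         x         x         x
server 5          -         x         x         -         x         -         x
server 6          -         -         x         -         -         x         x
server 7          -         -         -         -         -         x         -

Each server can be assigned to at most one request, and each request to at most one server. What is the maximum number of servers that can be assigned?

6

One maximum matching: server 1–request C, server 2–request D, server 3–request F, server 4–request E, server 5–request B, server 6–request G.
The set {server 3, server 7} has only 1 neighbour ({request F}), so by Hall's theorem at most 6 of the 7 servers can be matched.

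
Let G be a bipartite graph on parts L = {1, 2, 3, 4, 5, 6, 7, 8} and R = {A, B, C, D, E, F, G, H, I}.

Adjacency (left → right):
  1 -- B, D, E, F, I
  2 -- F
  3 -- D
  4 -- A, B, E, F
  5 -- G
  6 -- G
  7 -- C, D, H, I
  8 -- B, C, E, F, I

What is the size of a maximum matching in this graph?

For example, pair 1-B, 2-F, 3-D, 4-A, 5-G, 7-C, 8-E.
The set {5, 6} has only 1 neighbour ({G}), so by Hall's theorem at most 7 of the 8 left vertices can be matched.

7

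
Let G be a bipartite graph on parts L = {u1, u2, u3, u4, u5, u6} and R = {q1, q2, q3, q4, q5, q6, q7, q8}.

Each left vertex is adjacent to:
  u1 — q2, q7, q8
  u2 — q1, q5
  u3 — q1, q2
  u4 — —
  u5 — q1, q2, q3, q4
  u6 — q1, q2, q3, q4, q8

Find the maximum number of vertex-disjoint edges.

One maximum matching: u1–q8, u2–q5, u3–q1, u5–q2, u6–q4.
The set {u4} has only 0 neighbours (∅), so by Hall's theorem at most 5 of the 6 left vertices can be matched.

5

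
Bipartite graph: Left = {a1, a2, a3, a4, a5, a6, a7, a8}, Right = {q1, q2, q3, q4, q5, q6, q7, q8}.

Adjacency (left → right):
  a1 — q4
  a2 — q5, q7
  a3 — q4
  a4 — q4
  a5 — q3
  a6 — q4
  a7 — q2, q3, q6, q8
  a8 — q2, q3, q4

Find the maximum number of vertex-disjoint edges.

A valid assignment of size 5: a1-q4, a2-q7, a5-q3, a7-q6, a8-q2.
The set {a1, a3, a4, a6} has only 1 neighbour ({q4}), so by Hall's theorem at most 5 of the 8 left vertices can be matched.

5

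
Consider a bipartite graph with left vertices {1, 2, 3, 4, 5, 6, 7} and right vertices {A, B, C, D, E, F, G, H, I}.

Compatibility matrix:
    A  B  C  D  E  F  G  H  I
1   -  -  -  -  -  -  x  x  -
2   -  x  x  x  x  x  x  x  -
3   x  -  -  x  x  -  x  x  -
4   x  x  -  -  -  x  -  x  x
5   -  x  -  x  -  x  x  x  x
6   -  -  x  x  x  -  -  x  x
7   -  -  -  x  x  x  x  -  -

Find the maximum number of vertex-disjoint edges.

7

One maximum matching: 1–G, 2–B, 3–D, 4–A, 5–F, 6–H, 7–E.
This saturates every left vertex, so 7 is the maximum.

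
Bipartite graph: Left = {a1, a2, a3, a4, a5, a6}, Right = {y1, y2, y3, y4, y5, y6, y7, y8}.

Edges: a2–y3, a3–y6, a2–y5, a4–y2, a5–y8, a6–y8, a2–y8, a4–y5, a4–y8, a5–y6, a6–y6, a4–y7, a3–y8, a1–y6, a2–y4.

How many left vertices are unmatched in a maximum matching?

2

One maximum matching: a1-y6, a2-y3, a3-y8, a4-y7.
The set {a1, a3, a5, a6} has only 2 neighbours ({y6, y8}), so by Hall's theorem at most 4 of the 6 left vertices can be matched.
That matches 4 of the 6, leaving 2 unmatched; no matching can do better.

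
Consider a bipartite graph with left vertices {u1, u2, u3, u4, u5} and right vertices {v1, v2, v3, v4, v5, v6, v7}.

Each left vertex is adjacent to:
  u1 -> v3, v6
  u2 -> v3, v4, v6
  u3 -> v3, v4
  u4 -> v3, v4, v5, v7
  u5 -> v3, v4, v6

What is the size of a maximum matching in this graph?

One maximum matching: u1→v3, u2→v6, u3→v4, u4→v7.
The set {u1, u2, u3, u5} has only 3 neighbours ({v3, v4, v6}), so by Hall's theorem at most 4 of the 5 left vertices can be matched.

4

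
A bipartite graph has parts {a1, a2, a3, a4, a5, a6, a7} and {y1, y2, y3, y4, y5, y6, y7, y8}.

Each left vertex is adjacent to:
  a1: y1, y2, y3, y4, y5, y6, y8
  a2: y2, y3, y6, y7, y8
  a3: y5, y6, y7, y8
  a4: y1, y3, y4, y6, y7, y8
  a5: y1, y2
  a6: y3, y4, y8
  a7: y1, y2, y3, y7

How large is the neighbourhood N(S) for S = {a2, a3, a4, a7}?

The union of neighbours of {a2, a3, a4, a7} is {y1, y2, y3, y4, y5, y6, y7, y8}, which has 8 elements.
Since |N(S)| = 8 ≥ |S| = 4, Hall's condition holds for this subset.

8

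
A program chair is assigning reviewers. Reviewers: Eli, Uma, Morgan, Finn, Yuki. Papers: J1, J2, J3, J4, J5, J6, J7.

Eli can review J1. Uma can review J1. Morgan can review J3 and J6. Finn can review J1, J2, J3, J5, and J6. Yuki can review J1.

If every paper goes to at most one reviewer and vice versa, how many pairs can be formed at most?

For example, pair Eli-J1, Morgan-J3, Finn-J6.
The set {Eli, Uma, Yuki} has only 1 neighbour ({J1}), so by Hall's theorem at most 3 of the 5 reviewers can be matched.

3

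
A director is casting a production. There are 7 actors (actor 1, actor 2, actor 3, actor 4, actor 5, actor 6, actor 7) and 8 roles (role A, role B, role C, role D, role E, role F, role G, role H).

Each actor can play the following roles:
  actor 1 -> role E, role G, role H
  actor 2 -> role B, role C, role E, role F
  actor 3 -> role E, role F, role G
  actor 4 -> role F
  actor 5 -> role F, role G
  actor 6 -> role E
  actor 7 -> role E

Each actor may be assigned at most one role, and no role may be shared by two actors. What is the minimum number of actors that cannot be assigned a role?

One maximum matching: actor 1-role H, actor 2-role B, actor 3-role E, actor 4-role F, actor 5-role G.
The set {actor 3, actor 4, actor 5, actor 6, actor 7} has only 3 neighbours ({role E, role F, role G}), so by Hall's theorem at most 5 of the 7 actors can be matched.
That matches 5 of the 7, leaving 2 unmatched; no matching can do better.

2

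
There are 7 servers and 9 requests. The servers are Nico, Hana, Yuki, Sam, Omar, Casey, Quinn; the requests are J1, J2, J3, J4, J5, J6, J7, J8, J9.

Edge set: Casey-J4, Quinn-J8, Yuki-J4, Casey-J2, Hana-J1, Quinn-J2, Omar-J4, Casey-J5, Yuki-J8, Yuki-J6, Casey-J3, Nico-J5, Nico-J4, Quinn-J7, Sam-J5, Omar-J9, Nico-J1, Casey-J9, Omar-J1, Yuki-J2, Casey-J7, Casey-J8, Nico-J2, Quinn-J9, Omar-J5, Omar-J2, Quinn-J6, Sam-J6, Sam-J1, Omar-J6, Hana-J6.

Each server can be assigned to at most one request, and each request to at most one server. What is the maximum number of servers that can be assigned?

7

A valid assignment of size 7: Nico-J4, Hana-J1, Yuki-J8, Sam-J5, Omar-J9, Casey-J2, Quinn-J6.
This saturates every server, so 7 is the maximum.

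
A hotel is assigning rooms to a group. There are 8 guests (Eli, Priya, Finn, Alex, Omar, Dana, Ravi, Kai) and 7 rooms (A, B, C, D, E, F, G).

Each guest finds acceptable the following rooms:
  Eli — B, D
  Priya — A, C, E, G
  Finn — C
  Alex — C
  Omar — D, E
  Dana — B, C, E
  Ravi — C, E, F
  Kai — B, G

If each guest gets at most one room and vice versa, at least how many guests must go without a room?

1

One maximum matching: Eli-D, Priya-A, Finn-C, Omar-E, Dana-B, Ravi-F, Kai-G.
The set {Finn, Alex} has only 1 neighbour ({C}), so by Hall's theorem at most 7 of the 8 guests can be matched.
That matches 7 of the 8, leaving 1 unmatched; no matching can do better.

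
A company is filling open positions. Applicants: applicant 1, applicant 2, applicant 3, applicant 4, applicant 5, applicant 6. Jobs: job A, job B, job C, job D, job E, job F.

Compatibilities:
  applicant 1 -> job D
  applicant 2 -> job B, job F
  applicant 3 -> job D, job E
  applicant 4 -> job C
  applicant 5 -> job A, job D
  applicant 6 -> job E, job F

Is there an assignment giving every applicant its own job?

For example, pair applicant 1-job D, applicant 2-job B, applicant 3-job E, applicant 4-job C, applicant 5-job A, applicant 6-job F.
Every applicant is matched, so this is a perfect matching.

Yes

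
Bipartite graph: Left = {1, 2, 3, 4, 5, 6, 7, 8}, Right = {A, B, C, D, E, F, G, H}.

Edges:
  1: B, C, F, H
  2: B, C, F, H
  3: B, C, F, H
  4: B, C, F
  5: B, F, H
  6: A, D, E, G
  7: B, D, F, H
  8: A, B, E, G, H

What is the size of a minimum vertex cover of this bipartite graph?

A maximum matching has 7 edges (e.g. 1–H, 2–C, 3–F, 4–B, 6–E, 7–D, 8–G).
By König's theorem the minimum vertex cover has the same size. One such cover is {6, 7, 8, B, C, F, H}.

7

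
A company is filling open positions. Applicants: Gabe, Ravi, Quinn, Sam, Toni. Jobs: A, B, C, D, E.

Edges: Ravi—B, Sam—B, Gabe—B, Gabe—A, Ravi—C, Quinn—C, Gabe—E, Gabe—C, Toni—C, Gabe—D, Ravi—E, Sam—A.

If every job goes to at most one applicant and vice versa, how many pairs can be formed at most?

For example, pair Gabe–A, Ravi–E, Quinn–C, Sam–B.
The set {Quinn, Toni} has only 1 neighbour ({C}), so by Hall's theorem at most 4 of the 5 applicants can be matched.

4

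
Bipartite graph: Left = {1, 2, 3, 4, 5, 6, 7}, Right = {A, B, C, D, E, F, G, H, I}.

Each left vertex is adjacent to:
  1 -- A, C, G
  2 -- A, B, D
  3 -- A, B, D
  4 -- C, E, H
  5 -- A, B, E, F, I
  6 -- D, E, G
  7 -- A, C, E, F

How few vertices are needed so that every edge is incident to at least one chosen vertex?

The 7 edges 1–G, 2–B, 3–A, 4–C, 5–F, 6–D, 7–E form a matching, so any vertex cover needs at least 7 vertices (one per matched edge).
Conversely {1, 2, 3, 4, 5, 6, 7} meets every edge and has exactly 7 vertices, so 7 is optimal.

7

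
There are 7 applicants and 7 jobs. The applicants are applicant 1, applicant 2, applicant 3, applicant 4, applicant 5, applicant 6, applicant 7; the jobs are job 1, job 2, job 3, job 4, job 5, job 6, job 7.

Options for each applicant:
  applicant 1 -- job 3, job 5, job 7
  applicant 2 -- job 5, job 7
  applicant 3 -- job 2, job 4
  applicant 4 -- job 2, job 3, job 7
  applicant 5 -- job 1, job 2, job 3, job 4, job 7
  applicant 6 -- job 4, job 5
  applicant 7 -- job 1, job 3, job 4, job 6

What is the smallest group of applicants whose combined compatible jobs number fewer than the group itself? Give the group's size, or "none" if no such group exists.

A matching saturating every applicant exists, for instance applicant 1→job 5, applicant 2→job 7, applicant 3→job 2, applicant 4→job 3, applicant 5→job 1, applicant 6→job 4, applicant 7→job 6.
By Hall's marriage theorem, this means |N(S)| ≥ |S| for every subset S, so no violating subset exists.

none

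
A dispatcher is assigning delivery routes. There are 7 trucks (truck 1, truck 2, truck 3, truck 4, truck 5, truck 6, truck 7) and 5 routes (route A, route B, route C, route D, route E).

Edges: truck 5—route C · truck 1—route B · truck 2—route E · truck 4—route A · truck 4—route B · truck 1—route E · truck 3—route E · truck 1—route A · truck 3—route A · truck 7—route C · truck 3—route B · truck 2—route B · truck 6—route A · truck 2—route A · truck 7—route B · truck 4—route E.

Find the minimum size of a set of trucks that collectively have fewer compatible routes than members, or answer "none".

4

Take S = {truck 1, truck 2, truck 3, truck 4}. Its neighbourhood is {route A, route B, route E}, so |N(S)| = 3 < |S| = 4.
Every subset of size less than 4 has at least as many neighbours as members, so 4 is the minimum.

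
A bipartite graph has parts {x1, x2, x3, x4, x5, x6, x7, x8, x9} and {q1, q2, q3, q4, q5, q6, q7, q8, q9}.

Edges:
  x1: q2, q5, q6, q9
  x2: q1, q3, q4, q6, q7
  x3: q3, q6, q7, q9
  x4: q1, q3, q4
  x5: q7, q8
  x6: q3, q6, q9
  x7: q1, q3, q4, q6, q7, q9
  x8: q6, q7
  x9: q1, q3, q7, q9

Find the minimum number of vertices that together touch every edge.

8

A maximum matching has 8 edges (e.g. x1–q2, x2–q1, x3–q6, x4–q3, x5–q8, x6–q9, x7–q4, x8–q7).
By König's theorem the minimum vertex cover has the same size. One such cover is {x1, x5, q1, q3, q4, q6, q7, q9}.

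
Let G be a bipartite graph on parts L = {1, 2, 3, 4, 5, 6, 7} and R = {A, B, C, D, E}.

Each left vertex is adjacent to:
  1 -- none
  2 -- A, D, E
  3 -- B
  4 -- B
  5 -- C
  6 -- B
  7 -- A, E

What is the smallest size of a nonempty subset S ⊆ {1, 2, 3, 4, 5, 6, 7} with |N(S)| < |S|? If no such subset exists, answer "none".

1

Take S = {1}. Its neighbourhood is {}, so |N(S)| = 0 < |S| = 1.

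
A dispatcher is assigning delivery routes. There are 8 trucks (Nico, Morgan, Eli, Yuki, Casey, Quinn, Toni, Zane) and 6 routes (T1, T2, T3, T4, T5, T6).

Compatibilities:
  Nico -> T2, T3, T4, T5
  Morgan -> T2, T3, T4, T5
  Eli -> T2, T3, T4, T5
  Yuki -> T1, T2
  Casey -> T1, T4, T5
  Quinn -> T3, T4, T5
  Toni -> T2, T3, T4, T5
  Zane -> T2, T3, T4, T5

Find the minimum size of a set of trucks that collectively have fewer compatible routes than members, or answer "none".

Take S = {Nico, Morgan, Eli, Quinn, Toni}. Its neighbourhood is {T2, T3, T4, T5}, so |N(S)| = 4 < |S| = 5.
Every subset of size less than 5 has at least as many neighbours as members, so 5 is the minimum.

5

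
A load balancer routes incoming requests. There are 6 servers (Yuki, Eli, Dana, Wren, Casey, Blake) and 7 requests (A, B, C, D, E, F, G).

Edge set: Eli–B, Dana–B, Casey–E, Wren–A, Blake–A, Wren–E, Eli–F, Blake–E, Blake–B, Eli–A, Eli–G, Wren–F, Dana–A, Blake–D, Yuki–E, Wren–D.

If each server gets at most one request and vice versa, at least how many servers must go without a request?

1

For example, pair Yuki–E, Eli–F, Dana–A, Wren–D, Blake–B.
The set {Yuki, Casey} has only 1 neighbour ({E}), so by Hall's theorem at most 5 of the 6 servers can be matched.
That matches 5 of the 6, leaving 1 unmatched; no matching can do better.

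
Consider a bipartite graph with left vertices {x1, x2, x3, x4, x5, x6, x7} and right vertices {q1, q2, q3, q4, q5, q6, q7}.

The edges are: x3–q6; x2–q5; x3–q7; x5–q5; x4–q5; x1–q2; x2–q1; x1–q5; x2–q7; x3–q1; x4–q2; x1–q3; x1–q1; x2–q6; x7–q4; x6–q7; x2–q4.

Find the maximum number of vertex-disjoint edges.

A valid assignment of size 7: x1-q3, x2-q6, x3-q1, x4-q2, x5-q5, x6-q7, x7-q4.
This saturates every left vertex, so 7 is the maximum.

7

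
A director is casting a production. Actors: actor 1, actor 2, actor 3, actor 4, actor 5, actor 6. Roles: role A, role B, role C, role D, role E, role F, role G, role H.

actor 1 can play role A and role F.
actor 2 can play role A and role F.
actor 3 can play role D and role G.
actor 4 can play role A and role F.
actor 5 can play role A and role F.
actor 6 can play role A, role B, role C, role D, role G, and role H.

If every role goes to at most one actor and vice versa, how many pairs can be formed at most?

For example, pair actor 1→role A, actor 2→role F, actor 3→role D, actor 6→role G.
The set {actor 1, actor 2, actor 4, actor 5} has only 2 neighbours ({role A, role F}), so by Hall's theorem at most 4 of the 6 actors can be matched.

4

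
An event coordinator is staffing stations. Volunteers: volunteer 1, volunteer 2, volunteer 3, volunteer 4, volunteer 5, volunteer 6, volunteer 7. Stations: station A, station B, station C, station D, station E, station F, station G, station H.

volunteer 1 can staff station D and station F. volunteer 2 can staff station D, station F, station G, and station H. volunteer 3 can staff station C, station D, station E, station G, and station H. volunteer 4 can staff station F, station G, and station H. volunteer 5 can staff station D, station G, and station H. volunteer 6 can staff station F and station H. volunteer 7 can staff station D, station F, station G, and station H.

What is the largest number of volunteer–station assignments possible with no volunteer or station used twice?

A valid assignment of size 5: volunteer 1→station D, volunteer 2→station F, volunteer 3→station C, volunteer 4→station G, volunteer 5→station H.
The set {volunteer 1, volunteer 2, volunteer 4, volunteer 5, volunteer 6, volunteer 7} has only 4 neighbours ({station D, station F, station G, station H}), so by Hall's theorem at most 5 of the 7 volunteers can be matched.

5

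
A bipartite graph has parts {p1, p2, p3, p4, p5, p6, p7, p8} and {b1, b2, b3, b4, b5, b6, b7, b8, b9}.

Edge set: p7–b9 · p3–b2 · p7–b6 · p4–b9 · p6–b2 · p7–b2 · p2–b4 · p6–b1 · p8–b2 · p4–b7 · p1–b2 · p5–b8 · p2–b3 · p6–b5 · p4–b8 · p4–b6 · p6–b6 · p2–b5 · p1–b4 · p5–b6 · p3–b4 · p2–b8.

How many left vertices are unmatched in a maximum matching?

1

For example, pair p1→b2, p2→b3, p3→b4, p4→b7, p5→b8, p6→b5, p7→b6.
The set {p1, p3, p8} has only 2 neighbours ({b2, b4}), so by Hall's theorem at most 7 of the 8 left vertices can be matched.
That matches 7 of the 8, leaving 1 unmatched; no matching can do better.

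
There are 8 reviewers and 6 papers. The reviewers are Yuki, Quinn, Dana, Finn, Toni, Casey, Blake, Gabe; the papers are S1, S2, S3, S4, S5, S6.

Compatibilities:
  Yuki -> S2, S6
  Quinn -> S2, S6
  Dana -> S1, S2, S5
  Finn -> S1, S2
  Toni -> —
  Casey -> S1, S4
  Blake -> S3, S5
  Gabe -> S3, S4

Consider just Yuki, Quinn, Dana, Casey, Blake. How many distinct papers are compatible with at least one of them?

6

The union of neighbours of {Yuki, Quinn, Dana, Casey, Blake} is {S1, S2, S3, S4, S5, S6}, which has 6 elements.
Since |N(S)| = 6 ≥ |S| = 5, Hall's condition holds for this subset.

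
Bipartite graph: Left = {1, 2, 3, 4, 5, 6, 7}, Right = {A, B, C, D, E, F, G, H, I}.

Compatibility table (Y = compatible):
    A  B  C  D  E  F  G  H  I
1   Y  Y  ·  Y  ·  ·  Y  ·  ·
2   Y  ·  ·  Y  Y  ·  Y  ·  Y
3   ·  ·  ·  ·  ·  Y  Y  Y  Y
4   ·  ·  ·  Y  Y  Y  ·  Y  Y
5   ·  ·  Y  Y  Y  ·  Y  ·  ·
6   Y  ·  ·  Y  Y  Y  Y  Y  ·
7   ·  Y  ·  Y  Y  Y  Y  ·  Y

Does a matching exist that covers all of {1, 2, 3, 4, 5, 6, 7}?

One maximum matching: 1-B, 2-E, 3-F, 4-H, 5-C, 6-A, 7-G.
All 7 left vertices are covered.

Yes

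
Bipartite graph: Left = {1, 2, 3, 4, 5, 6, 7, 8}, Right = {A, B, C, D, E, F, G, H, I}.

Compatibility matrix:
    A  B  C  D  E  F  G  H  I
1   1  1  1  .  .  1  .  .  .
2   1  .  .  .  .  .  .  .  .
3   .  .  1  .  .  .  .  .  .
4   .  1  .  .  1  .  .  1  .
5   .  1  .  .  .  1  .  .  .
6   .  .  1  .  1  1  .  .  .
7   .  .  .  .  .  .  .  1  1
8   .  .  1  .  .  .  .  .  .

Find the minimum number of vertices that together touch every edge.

7

The 7 edges 1–F, 2–A, 3–C, 4–H, 5–B, 6–E, 7–I form a matching, so any vertex cover needs at least 7 vertices (one per matched edge).
Conversely {1, 2, 4, 5, 6, 7, C} meets every edge and has exactly 7 vertices, so 7 is optimal.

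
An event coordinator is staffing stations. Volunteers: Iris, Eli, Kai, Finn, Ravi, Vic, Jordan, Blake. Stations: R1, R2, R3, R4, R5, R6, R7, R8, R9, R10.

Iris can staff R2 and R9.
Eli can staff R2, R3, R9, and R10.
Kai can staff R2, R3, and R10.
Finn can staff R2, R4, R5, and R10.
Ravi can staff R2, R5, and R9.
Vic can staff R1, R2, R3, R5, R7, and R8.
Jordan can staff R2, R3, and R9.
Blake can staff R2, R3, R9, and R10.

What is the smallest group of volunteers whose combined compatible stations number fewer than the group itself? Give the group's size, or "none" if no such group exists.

Take S = {Iris, Eli, Kai, Jordan, Blake}. Its neighbourhood is {R2, R3, R9, R10}, so |N(S)| = 4 < |S| = 5.
Every subset of size less than 5 has at least as many neighbours as members, so 5 is the minimum.

5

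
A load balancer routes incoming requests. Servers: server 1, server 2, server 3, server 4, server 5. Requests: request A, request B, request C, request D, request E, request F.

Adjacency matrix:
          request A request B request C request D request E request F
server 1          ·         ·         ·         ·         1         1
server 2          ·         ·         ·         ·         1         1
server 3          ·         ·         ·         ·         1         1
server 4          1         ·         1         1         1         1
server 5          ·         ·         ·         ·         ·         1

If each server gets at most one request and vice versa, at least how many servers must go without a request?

One maximum matching: server 1–request E, server 2–request F, server 4–request C.
The set {server 1, server 2, server 3, server 5} has only 2 neighbours ({request E, request F}), so by Hall's theorem at most 3 of the 5 servers can be matched.
That matches 3 of the 5, leaving 2 unmatched; no matching can do better.

2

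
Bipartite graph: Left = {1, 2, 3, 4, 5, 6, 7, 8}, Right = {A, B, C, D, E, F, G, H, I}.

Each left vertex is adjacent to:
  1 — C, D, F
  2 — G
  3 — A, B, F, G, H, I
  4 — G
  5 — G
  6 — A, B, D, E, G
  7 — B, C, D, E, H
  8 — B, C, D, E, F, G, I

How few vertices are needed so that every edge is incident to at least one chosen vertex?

6

The 6 edges 1–F, 2–G, 3–A, 6–B, 7–H, 8–E form a matching, so any vertex cover needs at least 6 vertices (one per matched edge).
Conversely {1, 3, 6, 7, 8, G} meets every edge and has exactly 6 vertices, so 6 is optimal.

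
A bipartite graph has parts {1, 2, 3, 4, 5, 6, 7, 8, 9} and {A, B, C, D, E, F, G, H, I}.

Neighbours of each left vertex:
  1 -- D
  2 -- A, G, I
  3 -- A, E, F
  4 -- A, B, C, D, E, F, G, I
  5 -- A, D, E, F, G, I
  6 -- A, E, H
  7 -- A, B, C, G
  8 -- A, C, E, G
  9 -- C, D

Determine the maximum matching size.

9

One maximum matching: 1–D, 2–I, 3–F, 4–A, 5–G, 6–H, 7–B, 8–E, 9–C.
All 9 left vertices are matched, so no larger matching exists.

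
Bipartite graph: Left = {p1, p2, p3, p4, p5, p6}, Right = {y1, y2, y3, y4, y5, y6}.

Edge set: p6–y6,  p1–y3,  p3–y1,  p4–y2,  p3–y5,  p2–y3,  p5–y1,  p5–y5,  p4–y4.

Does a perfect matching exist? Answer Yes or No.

The set {p1, p2} has only 1 neighbour ({y3}), so by Hall's theorem at most 5 of the 6 left vertices can be matched.
Hence no matching covers every left vertex.

No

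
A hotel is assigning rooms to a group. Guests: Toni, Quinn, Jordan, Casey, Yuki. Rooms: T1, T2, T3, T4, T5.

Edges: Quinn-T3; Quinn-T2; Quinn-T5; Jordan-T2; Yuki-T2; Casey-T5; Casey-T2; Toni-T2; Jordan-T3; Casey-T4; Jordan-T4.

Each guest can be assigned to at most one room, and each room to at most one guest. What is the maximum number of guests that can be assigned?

4

For example, pair Toni→T2, Quinn→T3, Jordan→T4, Casey→T5.
The set {Toni, Yuki} has only 1 neighbour ({T2}), so by Hall's theorem at most 4 of the 5 guests can be matched.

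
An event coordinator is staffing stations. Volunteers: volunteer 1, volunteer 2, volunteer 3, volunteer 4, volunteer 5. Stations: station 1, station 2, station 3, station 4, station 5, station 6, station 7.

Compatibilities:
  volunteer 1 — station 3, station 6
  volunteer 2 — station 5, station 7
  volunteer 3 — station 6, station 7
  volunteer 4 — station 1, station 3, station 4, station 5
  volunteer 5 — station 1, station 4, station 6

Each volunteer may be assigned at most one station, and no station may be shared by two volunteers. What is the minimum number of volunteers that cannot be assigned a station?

0

For example, pair volunteer 1-station 6, volunteer 2-station 5, volunteer 3-station 7, volunteer 4-station 3, volunteer 5-station 1.
All 5 volunteers are matched, so no larger matching exists.
That matches 5 of the 5, leaving 0 unmatched; no matching can do better.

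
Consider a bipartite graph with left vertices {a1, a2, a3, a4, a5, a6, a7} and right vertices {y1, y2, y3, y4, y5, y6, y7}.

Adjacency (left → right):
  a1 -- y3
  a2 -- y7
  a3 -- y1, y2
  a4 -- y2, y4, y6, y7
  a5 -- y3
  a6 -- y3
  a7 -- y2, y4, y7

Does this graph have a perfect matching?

No

The set {a1, a5, a6} has only 1 neighbour ({y3}), so by Hall's theorem at most 5 of the 7 left vertices can be matched.
Hence no matching covers every left vertex.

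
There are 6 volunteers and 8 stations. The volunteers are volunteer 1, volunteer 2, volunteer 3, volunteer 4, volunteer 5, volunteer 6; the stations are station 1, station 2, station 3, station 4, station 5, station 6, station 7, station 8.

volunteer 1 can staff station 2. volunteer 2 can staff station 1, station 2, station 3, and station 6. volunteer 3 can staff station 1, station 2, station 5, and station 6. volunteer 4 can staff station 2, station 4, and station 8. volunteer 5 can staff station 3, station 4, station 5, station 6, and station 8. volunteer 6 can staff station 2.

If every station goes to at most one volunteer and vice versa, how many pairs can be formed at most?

5

A valid assignment of size 5: volunteer 1-station 2, volunteer 2-station 3, volunteer 3-station 1, volunteer 4-station 4, volunteer 5-station 8.
The set {volunteer 1, volunteer 6} has only 1 neighbour ({station 2}), so by Hall's theorem at most 5 of the 6 volunteers can be matched.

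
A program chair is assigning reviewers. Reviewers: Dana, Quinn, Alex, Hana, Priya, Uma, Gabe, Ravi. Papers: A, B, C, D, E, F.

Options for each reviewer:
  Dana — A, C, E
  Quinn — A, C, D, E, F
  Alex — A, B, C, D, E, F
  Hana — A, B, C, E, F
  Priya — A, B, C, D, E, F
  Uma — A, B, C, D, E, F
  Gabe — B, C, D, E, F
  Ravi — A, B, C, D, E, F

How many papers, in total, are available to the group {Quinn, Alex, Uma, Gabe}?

6

The union of neighbours of {Quinn, Alex, Uma, Gabe} is {A, B, C, D, E, F}, which has 6 elements.
Since |N(S)| = 6 ≥ |S| = 4, Hall's condition holds for this subset.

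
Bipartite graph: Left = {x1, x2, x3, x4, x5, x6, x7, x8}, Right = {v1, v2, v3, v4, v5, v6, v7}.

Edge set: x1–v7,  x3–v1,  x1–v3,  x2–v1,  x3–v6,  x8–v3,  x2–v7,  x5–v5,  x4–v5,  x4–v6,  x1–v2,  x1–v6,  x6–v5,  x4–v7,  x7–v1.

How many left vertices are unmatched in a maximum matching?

2

One maximum matching: x1-v2, x2-v7, x3-v1, x4-v6, x5-v5, x8-v3.
The set {x2, x3, x4, x5, x6, x7} has only 4 neighbours ({v1, v5, v6, v7}), so by Hall's theorem at most 6 of the 8 left vertices can be matched.
That matches 6 of the 8, leaving 2 unmatched; no matching can do better.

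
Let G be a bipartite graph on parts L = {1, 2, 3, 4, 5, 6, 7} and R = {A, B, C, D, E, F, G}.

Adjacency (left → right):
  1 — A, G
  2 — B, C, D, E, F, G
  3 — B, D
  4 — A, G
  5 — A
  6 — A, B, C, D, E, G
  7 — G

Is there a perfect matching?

No

The set {1, 4, 5, 7} has only 2 neighbours ({A, G}), so by Hall's theorem at most 5 of the 7 left vertices can be matched.
Hence no matching covers every left vertex.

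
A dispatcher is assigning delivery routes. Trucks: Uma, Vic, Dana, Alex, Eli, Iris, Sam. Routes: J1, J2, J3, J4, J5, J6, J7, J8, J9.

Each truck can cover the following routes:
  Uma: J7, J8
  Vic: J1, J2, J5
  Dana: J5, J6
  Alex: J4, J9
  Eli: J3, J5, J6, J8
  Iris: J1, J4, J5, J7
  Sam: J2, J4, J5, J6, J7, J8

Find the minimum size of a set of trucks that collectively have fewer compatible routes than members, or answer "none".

A matching saturating every truck exists, for instance Uma→J8, Vic→J1, Dana→J5, Alex→J9, Eli→J3, Iris→J7, Sam→J6.
By Hall's marriage theorem, this means |N(S)| ≥ |S| for every subset S, so no violating subset exists.

none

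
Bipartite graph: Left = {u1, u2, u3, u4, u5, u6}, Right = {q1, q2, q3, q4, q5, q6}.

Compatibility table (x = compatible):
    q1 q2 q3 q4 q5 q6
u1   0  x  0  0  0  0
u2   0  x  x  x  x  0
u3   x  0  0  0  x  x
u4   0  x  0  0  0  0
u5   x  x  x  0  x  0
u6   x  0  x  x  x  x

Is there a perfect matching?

No

The set {u1, u4} has only 1 neighbour ({q2}), so by Hall's theorem at most 5 of the 6 left vertices can be matched.
Hence no matching covers every left vertex.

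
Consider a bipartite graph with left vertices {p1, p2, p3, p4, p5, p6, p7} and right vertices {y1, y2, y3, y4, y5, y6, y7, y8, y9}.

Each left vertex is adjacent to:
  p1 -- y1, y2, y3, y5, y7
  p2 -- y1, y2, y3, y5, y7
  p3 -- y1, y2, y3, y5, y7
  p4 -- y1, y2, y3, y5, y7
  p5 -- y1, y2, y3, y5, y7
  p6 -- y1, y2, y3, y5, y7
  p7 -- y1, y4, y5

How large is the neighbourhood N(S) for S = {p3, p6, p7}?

6

The union of neighbours of {p3, p6, p7} is {y1, y2, y3, y4, y5, y7}, which has 6 elements.
Since |N(S)| = 6 ≥ |S| = 3, Hall's condition holds for this subset.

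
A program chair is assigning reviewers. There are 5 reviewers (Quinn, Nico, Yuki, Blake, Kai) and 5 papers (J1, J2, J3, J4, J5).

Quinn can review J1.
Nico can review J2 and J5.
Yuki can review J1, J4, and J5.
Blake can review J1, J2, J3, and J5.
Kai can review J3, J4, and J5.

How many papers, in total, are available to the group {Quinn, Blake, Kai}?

5

The union of neighbours of {Quinn, Blake, Kai} is {J1, J2, J3, J4, J5}, which has 5 elements.
Since |N(S)| = 5 ≥ |S| = 3, Hall's condition holds for this subset.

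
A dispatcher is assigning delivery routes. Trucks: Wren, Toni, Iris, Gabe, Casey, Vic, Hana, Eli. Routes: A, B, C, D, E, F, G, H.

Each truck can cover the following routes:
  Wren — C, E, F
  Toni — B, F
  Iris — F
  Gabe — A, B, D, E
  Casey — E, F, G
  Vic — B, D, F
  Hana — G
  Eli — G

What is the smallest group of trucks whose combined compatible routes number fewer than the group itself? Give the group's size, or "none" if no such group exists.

2

Take S = {Hana, Eli}. Its neighbourhood is {G}, so |N(S)| = 1 < |S| = 2.
No single vertex violates Hall's condition since each has at least one neighbour, so 2 is the minimum.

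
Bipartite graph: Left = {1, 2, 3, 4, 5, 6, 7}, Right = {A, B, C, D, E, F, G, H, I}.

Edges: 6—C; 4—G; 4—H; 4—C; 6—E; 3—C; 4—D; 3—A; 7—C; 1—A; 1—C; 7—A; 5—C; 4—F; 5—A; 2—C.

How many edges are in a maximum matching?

4

One maximum matching: 1-A, 2-C, 4-G, 6-E.
The set {1, 2, 3, 5, 7} has only 2 neighbours ({A, C}), so by Hall's theorem at most 4 of the 7 left vertices can be matched.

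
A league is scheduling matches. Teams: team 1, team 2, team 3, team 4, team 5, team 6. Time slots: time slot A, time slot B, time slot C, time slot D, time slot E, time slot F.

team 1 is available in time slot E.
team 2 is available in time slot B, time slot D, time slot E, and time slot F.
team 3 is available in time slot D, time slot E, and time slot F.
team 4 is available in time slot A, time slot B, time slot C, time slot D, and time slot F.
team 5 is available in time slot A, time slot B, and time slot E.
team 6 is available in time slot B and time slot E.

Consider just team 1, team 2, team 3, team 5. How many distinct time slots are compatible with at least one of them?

5

The union of neighbours of {team 1, team 2, team 3, team 5} is {time slot A, time slot B, time slot D, time slot E, time slot F}, which has 5 elements.
Since |N(S)| = 5 ≥ |S| = 4, Hall's condition holds for this subset.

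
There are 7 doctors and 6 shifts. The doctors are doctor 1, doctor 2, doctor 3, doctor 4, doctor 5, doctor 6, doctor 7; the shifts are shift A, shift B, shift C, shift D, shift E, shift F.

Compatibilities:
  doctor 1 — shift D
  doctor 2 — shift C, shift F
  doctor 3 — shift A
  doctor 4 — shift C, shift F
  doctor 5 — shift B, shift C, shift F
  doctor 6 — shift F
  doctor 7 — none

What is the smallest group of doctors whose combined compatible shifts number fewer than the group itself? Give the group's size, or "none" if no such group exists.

Take S = {doctor 7}. Its neighbourhood is {}, so |N(S)| = 0 < |S| = 1.

1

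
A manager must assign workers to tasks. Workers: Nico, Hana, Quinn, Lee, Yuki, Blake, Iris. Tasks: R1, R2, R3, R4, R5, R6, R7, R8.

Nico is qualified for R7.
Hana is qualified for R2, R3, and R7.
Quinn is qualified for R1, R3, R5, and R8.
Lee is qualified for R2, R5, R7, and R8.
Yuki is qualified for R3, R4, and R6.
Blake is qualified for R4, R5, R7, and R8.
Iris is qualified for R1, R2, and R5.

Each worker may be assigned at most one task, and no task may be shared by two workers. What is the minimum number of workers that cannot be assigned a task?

One maximum matching: Nico-R7, Hana-R3, Quinn-R8, Lee-R2, Yuki-R6, Blake-R4, Iris-R5.
All 7 workers are matched, so no larger matching exists.
That matches 7 of the 7, leaving 0 unmatched; no matching can do better.

0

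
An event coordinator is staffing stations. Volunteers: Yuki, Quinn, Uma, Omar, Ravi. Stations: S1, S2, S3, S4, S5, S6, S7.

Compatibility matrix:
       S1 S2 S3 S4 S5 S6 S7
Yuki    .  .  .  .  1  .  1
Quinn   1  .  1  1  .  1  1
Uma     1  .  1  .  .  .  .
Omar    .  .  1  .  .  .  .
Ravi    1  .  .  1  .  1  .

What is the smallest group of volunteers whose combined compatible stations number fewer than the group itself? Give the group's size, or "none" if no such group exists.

A matching saturating every volunteer exists, for instance Yuki→S5, Quinn→S7, Uma→S1, Omar→S3, Ravi→S4.
By Hall's marriage theorem, this means |N(S)| ≥ |S| for every subset S, so no violating subset exists.

none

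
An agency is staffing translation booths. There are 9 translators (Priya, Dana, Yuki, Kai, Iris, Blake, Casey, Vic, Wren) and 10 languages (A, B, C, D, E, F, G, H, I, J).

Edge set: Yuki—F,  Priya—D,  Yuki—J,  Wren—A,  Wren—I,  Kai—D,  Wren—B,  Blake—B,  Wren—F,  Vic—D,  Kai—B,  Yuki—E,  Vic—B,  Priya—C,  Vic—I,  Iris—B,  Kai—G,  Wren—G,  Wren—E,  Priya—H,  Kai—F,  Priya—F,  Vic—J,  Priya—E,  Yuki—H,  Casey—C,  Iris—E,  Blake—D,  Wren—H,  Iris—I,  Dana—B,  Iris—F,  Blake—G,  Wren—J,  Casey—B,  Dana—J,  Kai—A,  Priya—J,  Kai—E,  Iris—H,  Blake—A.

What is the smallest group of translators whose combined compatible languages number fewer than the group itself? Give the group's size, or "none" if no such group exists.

A matching saturating every translator exists, for instance Priya→E, Dana→B, Yuki→F, Kai→A, Iris→H, Blake→G, Casey→C, Vic→D, Wren→J.
By Hall's marriage theorem, this means |N(S)| ≥ |S| for every subset S, so no violating subset exists.

none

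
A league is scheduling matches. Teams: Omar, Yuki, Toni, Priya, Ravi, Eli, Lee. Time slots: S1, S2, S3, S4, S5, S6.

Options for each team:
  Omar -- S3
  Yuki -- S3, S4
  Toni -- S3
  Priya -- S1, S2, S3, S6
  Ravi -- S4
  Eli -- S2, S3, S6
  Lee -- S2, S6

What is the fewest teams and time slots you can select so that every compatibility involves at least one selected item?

A maximum matching has 5 edges (e.g. Omar–S3, Yuki–S4, Priya–S1, Eli–S6, Lee–S2).
By König's theorem the minimum vertex cover has the same size. One such cover is {Priya, Eli, Lee, S3, S4}.

5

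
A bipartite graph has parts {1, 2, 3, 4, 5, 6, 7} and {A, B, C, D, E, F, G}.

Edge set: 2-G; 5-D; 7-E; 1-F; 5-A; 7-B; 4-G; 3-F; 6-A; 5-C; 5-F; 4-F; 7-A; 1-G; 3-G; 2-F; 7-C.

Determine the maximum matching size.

5

One maximum matching: 1-G, 2-F, 5-C, 6-A, 7-B.
The set {1, 2, 3, 4} has only 2 neighbours ({F, G}), so by Hall's theorem at most 5 of the 7 left vertices can be matched.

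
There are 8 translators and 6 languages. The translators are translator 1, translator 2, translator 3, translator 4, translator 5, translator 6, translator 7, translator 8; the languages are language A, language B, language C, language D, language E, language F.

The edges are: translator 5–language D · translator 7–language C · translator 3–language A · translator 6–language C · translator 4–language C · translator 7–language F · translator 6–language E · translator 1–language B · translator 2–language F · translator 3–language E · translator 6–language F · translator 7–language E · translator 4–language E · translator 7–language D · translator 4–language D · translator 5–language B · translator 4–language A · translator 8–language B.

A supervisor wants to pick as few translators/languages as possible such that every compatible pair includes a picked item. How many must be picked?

A maximum matching has 6 edges (e.g. translator 1–language B, translator 2–language F, translator 3–language A, translator 4–language C, translator 5–language D, translator 6–language E).
By König's theorem the minimum vertex cover has the same size. One such cover is {language A, language B, language C, language D, language E, language F}.

6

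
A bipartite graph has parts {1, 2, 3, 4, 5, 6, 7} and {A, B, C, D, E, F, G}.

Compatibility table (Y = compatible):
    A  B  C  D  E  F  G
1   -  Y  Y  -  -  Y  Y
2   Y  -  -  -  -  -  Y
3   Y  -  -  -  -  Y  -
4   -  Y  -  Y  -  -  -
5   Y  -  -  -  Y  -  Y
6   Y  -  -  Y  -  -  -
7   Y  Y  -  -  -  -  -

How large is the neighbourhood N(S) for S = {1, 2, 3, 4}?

6

The union of neighbours of {1, 2, 3, 4} is {A, B, C, D, F, G}, which has 6 elements.
Since |N(S)| = 6 ≥ |S| = 4, Hall's condition holds for this subset.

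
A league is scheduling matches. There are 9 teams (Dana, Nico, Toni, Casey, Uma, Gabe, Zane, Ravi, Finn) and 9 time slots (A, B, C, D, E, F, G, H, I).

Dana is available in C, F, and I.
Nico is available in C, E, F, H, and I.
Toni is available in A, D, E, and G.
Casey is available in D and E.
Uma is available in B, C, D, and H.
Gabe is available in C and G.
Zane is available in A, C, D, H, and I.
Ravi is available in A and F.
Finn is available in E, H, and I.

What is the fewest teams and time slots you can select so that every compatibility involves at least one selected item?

9

A maximum matching has 9 edges (e.g. Dana–C, Nico–I, Toni–A, Casey–D, Uma–B, Gabe–G, Zane–H, Ravi–F, Finn–E).
By König's theorem the minimum vertex cover has the same size. One such cover is {Dana, Nico, Toni, Casey, Uma, Gabe, Zane, Ravi, Finn}.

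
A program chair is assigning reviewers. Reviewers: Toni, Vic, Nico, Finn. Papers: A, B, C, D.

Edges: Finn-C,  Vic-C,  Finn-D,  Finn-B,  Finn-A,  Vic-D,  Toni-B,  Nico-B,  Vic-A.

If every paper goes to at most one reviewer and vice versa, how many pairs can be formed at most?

A valid assignment of size 3: Toni→B, Vic→D, Finn→C.
The set {Toni, Nico} has only 1 neighbour ({B}), so by Hall's theorem at most 3 of the 4 reviewers can be matched.

3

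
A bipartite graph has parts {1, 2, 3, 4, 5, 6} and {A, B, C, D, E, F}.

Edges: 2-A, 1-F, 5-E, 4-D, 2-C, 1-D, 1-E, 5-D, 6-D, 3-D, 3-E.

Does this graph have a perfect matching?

The set {3, 4, 5, 6} has only 2 neighbours ({D, E}), so by Hall's theorem at most 4 of the 6 left vertices can be matched.
Hence no matching covers every left vertex.

No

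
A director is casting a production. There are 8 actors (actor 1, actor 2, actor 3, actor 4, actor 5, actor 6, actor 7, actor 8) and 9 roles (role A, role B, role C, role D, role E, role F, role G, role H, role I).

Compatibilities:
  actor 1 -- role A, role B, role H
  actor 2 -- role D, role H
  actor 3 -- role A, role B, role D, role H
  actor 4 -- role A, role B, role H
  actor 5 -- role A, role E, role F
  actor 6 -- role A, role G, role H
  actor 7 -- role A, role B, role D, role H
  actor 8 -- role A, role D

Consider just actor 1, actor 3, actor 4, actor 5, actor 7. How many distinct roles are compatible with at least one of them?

The union of neighbours of {actor 1, actor 3, actor 4, actor 5, actor 7} is {role A, role B, role D, role E, role F, role H}, which has 6 elements.
Since |N(S)| = 6 ≥ |S| = 5, Hall's condition holds for this subset.

6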